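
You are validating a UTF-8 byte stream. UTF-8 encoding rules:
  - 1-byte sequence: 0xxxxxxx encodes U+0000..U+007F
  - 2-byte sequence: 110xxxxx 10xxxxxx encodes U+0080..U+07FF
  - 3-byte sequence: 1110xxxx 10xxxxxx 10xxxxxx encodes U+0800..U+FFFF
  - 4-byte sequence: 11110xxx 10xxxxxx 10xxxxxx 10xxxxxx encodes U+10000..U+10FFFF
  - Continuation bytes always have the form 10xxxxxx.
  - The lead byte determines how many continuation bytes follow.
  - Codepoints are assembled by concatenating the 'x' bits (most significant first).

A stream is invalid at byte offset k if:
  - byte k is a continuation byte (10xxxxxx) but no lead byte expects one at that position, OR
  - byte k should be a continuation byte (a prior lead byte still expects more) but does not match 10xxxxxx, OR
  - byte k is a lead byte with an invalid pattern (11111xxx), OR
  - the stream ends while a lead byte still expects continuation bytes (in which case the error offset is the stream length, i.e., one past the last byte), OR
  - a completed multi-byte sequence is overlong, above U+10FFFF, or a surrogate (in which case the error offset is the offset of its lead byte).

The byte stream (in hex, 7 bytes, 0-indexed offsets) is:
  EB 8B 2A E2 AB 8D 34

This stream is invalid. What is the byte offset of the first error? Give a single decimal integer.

Byte[0]=EB: 3-byte lead, need 2 cont bytes. acc=0xB
Byte[1]=8B: continuation. acc=(acc<<6)|0x0B=0x2CB
Byte[2]=2A: expected 10xxxxxx continuation. INVALID

Answer: 2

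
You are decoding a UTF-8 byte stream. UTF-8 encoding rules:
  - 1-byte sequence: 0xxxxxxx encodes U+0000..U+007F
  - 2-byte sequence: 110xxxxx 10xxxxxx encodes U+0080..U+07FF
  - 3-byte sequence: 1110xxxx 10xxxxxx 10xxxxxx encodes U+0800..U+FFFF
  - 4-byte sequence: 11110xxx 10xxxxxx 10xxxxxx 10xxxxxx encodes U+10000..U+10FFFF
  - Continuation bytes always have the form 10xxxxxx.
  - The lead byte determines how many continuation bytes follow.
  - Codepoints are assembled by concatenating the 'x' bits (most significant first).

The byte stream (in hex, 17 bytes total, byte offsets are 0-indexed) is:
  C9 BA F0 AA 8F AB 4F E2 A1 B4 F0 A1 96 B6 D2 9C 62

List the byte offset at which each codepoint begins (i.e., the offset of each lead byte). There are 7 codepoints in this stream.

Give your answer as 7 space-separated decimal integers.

Byte[0]=C9: 2-byte lead, need 1 cont bytes. acc=0x9
Byte[1]=BA: continuation. acc=(acc<<6)|0x3A=0x27A
Completed: cp=U+027A (starts at byte 0)
Byte[2]=F0: 4-byte lead, need 3 cont bytes. acc=0x0
Byte[3]=AA: continuation. acc=(acc<<6)|0x2A=0x2A
Byte[4]=8F: continuation. acc=(acc<<6)|0x0F=0xA8F
Byte[5]=AB: continuation. acc=(acc<<6)|0x2B=0x2A3EB
Completed: cp=U+2A3EB (starts at byte 2)
Byte[6]=4F: 1-byte ASCII. cp=U+004F
Byte[7]=E2: 3-byte lead, need 2 cont bytes. acc=0x2
Byte[8]=A1: continuation. acc=(acc<<6)|0x21=0xA1
Byte[9]=B4: continuation. acc=(acc<<6)|0x34=0x2874
Completed: cp=U+2874 (starts at byte 7)
Byte[10]=F0: 4-byte lead, need 3 cont bytes. acc=0x0
Byte[11]=A1: continuation. acc=(acc<<6)|0x21=0x21
Byte[12]=96: continuation. acc=(acc<<6)|0x16=0x856
Byte[13]=B6: continuation. acc=(acc<<6)|0x36=0x215B6
Completed: cp=U+215B6 (starts at byte 10)
Byte[14]=D2: 2-byte lead, need 1 cont bytes. acc=0x12
Byte[15]=9C: continuation. acc=(acc<<6)|0x1C=0x49C
Completed: cp=U+049C (starts at byte 14)
Byte[16]=62: 1-byte ASCII. cp=U+0062

Answer: 0 2 6 7 10 14 16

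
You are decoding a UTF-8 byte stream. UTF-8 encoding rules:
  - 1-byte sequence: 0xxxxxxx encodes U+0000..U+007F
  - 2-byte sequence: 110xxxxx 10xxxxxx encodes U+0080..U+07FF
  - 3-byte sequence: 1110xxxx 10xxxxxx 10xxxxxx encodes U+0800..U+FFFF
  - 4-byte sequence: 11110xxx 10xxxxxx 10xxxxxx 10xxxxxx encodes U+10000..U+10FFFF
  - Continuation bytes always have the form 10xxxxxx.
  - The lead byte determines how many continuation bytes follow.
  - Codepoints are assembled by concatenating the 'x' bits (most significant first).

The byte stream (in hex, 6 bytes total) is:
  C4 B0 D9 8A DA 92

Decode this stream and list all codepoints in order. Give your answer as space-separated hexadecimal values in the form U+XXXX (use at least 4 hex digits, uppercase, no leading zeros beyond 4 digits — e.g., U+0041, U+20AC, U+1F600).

Byte[0]=C4: 2-byte lead, need 1 cont bytes. acc=0x4
Byte[1]=B0: continuation. acc=(acc<<6)|0x30=0x130
Completed: cp=U+0130 (starts at byte 0)
Byte[2]=D9: 2-byte lead, need 1 cont bytes. acc=0x19
Byte[3]=8A: continuation. acc=(acc<<6)|0x0A=0x64A
Completed: cp=U+064A (starts at byte 2)
Byte[4]=DA: 2-byte lead, need 1 cont bytes. acc=0x1A
Byte[5]=92: continuation. acc=(acc<<6)|0x12=0x692
Completed: cp=U+0692 (starts at byte 4)

Answer: U+0130 U+064A U+0692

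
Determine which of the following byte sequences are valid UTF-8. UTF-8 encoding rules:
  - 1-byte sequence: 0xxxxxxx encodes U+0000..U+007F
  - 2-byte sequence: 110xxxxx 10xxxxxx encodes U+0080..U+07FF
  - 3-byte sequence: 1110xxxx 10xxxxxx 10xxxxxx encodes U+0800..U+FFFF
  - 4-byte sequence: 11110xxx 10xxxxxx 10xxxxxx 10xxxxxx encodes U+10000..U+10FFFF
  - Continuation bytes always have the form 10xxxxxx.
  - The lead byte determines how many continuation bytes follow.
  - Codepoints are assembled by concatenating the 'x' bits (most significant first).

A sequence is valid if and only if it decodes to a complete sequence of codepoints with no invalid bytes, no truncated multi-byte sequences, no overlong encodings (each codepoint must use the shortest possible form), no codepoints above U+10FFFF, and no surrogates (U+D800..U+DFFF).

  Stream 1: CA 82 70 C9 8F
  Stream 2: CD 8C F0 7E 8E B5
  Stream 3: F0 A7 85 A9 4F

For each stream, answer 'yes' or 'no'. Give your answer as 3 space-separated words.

Answer: yes no yes

Derivation:
Stream 1: decodes cleanly. VALID
Stream 2: error at byte offset 3. INVALID
Stream 3: decodes cleanly. VALID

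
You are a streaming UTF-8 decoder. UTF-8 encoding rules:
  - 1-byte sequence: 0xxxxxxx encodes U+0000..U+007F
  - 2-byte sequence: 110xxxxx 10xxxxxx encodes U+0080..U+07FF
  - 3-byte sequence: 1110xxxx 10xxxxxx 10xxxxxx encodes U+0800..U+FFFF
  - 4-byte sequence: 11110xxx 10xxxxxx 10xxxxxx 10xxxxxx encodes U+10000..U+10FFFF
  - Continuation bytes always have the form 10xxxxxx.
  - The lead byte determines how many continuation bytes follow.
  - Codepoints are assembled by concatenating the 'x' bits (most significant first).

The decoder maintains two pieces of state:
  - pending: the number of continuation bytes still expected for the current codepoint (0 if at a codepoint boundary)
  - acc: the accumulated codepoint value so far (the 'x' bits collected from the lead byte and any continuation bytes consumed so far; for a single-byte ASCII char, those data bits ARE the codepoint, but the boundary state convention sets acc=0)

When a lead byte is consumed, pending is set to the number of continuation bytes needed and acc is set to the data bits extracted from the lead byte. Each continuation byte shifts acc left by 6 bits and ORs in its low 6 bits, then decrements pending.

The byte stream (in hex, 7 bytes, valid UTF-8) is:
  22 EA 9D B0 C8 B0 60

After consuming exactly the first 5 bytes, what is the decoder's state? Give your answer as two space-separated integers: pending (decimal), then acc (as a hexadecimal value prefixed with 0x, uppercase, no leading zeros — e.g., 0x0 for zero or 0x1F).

Byte[0]=22: 1-byte. pending=0, acc=0x0
Byte[1]=EA: 3-byte lead. pending=2, acc=0xA
Byte[2]=9D: continuation. acc=(acc<<6)|0x1D=0x29D, pending=1
Byte[3]=B0: continuation. acc=(acc<<6)|0x30=0xA770, pending=0
Byte[4]=C8: 2-byte lead. pending=1, acc=0x8

Answer: 1 0x8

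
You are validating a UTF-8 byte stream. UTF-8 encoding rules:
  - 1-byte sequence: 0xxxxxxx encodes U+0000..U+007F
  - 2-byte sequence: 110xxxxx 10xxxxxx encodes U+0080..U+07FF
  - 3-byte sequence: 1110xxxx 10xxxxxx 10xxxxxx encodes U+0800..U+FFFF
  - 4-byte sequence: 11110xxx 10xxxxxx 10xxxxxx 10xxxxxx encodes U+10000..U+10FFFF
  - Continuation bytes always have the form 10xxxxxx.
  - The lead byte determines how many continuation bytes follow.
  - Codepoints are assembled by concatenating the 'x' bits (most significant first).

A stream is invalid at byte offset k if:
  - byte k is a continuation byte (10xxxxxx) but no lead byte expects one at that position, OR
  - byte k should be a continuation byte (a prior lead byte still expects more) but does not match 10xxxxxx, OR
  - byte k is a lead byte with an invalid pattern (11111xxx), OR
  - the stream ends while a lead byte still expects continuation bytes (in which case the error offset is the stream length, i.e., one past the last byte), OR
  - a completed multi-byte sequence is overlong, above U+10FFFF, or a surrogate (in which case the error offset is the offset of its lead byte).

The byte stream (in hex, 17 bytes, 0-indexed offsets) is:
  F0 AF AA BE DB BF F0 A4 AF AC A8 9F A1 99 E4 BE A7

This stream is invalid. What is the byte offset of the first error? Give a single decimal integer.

Answer: 10

Derivation:
Byte[0]=F0: 4-byte lead, need 3 cont bytes. acc=0x0
Byte[1]=AF: continuation. acc=(acc<<6)|0x2F=0x2F
Byte[2]=AA: continuation. acc=(acc<<6)|0x2A=0xBEA
Byte[3]=BE: continuation. acc=(acc<<6)|0x3E=0x2FABE
Completed: cp=U+2FABE (starts at byte 0)
Byte[4]=DB: 2-byte lead, need 1 cont bytes. acc=0x1B
Byte[5]=BF: continuation. acc=(acc<<6)|0x3F=0x6FF
Completed: cp=U+06FF (starts at byte 4)
Byte[6]=F0: 4-byte lead, need 3 cont bytes. acc=0x0
Byte[7]=A4: continuation. acc=(acc<<6)|0x24=0x24
Byte[8]=AF: continuation. acc=(acc<<6)|0x2F=0x92F
Byte[9]=AC: continuation. acc=(acc<<6)|0x2C=0x24BEC
Completed: cp=U+24BEC (starts at byte 6)
Byte[10]=A8: INVALID lead byte (not 0xxx/110x/1110/11110)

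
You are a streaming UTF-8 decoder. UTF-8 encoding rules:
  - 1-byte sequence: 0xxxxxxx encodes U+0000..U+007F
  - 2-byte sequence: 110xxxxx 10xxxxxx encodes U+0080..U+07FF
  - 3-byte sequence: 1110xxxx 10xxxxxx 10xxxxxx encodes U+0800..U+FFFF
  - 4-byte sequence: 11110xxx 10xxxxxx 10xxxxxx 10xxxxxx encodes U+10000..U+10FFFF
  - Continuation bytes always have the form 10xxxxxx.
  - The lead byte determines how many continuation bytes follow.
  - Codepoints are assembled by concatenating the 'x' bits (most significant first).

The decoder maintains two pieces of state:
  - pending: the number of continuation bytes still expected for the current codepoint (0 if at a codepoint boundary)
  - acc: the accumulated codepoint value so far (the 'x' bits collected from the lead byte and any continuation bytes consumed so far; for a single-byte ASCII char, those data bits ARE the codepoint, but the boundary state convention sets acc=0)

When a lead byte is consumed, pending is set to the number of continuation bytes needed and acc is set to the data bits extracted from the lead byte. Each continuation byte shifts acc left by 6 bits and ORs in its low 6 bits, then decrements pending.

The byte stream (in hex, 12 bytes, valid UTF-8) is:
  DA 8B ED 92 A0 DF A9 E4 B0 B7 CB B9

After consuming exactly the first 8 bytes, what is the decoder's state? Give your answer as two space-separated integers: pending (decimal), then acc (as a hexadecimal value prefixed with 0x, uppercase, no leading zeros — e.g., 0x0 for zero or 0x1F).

Answer: 2 0x4

Derivation:
Byte[0]=DA: 2-byte lead. pending=1, acc=0x1A
Byte[1]=8B: continuation. acc=(acc<<6)|0x0B=0x68B, pending=0
Byte[2]=ED: 3-byte lead. pending=2, acc=0xD
Byte[3]=92: continuation. acc=(acc<<6)|0x12=0x352, pending=1
Byte[4]=A0: continuation. acc=(acc<<6)|0x20=0xD4A0, pending=0
Byte[5]=DF: 2-byte lead. pending=1, acc=0x1F
Byte[6]=A9: continuation. acc=(acc<<6)|0x29=0x7E9, pending=0
Byte[7]=E4: 3-byte lead. pending=2, acc=0x4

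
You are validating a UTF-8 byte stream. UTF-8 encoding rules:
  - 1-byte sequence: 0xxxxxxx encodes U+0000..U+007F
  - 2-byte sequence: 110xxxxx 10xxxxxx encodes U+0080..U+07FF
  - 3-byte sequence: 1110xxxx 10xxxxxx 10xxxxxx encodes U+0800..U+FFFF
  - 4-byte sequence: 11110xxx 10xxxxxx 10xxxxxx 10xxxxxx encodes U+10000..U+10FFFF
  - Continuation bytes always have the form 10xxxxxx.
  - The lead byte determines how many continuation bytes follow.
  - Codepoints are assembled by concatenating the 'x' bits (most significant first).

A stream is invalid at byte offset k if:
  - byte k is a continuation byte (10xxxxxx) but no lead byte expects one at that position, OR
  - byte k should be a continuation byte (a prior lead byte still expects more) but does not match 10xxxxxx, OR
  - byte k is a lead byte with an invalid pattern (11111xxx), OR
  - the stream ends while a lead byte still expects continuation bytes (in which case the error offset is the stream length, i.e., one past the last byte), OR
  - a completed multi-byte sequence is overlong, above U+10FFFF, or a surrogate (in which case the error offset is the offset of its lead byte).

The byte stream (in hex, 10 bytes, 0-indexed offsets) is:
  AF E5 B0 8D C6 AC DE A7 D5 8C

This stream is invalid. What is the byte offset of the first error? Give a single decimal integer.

Answer: 0

Derivation:
Byte[0]=AF: INVALID lead byte (not 0xxx/110x/1110/11110)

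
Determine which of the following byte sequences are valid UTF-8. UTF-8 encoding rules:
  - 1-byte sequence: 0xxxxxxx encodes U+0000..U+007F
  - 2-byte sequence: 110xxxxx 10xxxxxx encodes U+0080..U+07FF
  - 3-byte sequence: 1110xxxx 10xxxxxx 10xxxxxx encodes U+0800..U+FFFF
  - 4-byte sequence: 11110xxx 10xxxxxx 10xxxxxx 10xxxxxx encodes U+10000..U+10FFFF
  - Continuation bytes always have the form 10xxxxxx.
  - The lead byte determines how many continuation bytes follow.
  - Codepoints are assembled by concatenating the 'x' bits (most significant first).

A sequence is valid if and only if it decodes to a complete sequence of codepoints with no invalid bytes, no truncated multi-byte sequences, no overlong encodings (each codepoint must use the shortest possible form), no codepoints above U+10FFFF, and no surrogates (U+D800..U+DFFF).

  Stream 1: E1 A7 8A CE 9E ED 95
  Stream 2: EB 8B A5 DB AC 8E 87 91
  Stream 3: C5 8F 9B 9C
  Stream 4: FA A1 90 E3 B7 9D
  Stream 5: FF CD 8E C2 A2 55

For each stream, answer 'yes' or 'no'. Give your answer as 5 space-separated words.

Stream 1: error at byte offset 7. INVALID
Stream 2: error at byte offset 5. INVALID
Stream 3: error at byte offset 2. INVALID
Stream 4: error at byte offset 0. INVALID
Stream 5: error at byte offset 0. INVALID

Answer: no no no no no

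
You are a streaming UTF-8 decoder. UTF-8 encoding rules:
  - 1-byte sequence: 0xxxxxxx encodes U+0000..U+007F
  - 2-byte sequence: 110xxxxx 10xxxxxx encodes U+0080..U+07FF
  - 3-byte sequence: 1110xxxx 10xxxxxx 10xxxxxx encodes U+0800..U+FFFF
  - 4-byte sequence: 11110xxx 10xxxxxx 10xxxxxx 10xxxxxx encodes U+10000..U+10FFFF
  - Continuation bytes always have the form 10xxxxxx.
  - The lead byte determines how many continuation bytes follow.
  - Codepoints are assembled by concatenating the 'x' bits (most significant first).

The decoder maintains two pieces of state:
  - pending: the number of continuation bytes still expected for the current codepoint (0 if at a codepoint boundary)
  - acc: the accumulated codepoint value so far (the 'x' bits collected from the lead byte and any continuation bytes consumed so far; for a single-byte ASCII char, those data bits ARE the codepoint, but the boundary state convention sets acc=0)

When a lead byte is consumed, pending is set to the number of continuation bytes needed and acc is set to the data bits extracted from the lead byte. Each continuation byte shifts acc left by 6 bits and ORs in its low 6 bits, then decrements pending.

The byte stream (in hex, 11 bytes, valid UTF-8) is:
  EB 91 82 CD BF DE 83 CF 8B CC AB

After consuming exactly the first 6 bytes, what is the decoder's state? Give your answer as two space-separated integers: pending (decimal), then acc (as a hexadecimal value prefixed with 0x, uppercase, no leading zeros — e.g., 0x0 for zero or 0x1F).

Answer: 1 0x1E

Derivation:
Byte[0]=EB: 3-byte lead. pending=2, acc=0xB
Byte[1]=91: continuation. acc=(acc<<6)|0x11=0x2D1, pending=1
Byte[2]=82: continuation. acc=(acc<<6)|0x02=0xB442, pending=0
Byte[3]=CD: 2-byte lead. pending=1, acc=0xD
Byte[4]=BF: continuation. acc=(acc<<6)|0x3F=0x37F, pending=0
Byte[5]=DE: 2-byte lead. pending=1, acc=0x1E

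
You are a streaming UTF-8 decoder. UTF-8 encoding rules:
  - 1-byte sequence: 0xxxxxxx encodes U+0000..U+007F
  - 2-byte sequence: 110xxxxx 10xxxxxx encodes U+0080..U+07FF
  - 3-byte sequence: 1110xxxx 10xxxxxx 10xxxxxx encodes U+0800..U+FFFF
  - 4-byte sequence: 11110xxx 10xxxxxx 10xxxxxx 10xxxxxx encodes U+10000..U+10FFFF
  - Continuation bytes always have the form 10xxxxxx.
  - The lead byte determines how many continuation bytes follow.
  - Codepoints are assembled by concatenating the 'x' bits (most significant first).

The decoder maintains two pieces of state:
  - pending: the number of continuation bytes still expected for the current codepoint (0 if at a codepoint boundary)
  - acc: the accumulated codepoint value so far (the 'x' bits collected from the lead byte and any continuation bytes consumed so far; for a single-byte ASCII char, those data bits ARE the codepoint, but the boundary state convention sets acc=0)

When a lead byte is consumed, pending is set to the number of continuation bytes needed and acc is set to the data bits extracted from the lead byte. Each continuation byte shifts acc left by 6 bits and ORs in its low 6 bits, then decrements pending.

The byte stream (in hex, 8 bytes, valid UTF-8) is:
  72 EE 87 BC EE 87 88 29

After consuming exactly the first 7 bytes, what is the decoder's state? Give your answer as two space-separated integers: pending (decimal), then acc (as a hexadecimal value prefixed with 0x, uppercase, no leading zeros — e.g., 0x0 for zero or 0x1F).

Byte[0]=72: 1-byte. pending=0, acc=0x0
Byte[1]=EE: 3-byte lead. pending=2, acc=0xE
Byte[2]=87: continuation. acc=(acc<<6)|0x07=0x387, pending=1
Byte[3]=BC: continuation. acc=(acc<<6)|0x3C=0xE1FC, pending=0
Byte[4]=EE: 3-byte lead. pending=2, acc=0xE
Byte[5]=87: continuation. acc=(acc<<6)|0x07=0x387, pending=1
Byte[6]=88: continuation. acc=(acc<<6)|0x08=0xE1C8, pending=0

Answer: 0 0xE1C8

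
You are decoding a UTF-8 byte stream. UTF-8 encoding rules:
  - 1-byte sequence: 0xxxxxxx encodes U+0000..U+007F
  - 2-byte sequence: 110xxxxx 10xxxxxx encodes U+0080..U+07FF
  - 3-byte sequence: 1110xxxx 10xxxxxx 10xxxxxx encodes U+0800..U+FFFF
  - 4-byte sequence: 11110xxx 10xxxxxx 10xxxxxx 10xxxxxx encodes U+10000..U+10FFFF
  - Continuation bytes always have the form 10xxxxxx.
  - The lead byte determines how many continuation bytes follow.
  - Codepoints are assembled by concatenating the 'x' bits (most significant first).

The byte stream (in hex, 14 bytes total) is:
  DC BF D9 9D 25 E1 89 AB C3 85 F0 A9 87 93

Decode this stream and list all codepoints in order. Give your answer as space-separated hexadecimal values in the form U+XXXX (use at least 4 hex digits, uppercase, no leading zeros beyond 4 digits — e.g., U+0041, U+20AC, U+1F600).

Byte[0]=DC: 2-byte lead, need 1 cont bytes. acc=0x1C
Byte[1]=BF: continuation. acc=(acc<<6)|0x3F=0x73F
Completed: cp=U+073F (starts at byte 0)
Byte[2]=D9: 2-byte lead, need 1 cont bytes. acc=0x19
Byte[3]=9D: continuation. acc=(acc<<6)|0x1D=0x65D
Completed: cp=U+065D (starts at byte 2)
Byte[4]=25: 1-byte ASCII. cp=U+0025
Byte[5]=E1: 3-byte lead, need 2 cont bytes. acc=0x1
Byte[6]=89: continuation. acc=(acc<<6)|0x09=0x49
Byte[7]=AB: continuation. acc=(acc<<6)|0x2B=0x126B
Completed: cp=U+126B (starts at byte 5)
Byte[8]=C3: 2-byte lead, need 1 cont bytes. acc=0x3
Byte[9]=85: continuation. acc=(acc<<6)|0x05=0xC5
Completed: cp=U+00C5 (starts at byte 8)
Byte[10]=F0: 4-byte lead, need 3 cont bytes. acc=0x0
Byte[11]=A9: continuation. acc=(acc<<6)|0x29=0x29
Byte[12]=87: continuation. acc=(acc<<6)|0x07=0xA47
Byte[13]=93: continuation. acc=(acc<<6)|0x13=0x291D3
Completed: cp=U+291D3 (starts at byte 10)

Answer: U+073F U+065D U+0025 U+126B U+00C5 U+291D3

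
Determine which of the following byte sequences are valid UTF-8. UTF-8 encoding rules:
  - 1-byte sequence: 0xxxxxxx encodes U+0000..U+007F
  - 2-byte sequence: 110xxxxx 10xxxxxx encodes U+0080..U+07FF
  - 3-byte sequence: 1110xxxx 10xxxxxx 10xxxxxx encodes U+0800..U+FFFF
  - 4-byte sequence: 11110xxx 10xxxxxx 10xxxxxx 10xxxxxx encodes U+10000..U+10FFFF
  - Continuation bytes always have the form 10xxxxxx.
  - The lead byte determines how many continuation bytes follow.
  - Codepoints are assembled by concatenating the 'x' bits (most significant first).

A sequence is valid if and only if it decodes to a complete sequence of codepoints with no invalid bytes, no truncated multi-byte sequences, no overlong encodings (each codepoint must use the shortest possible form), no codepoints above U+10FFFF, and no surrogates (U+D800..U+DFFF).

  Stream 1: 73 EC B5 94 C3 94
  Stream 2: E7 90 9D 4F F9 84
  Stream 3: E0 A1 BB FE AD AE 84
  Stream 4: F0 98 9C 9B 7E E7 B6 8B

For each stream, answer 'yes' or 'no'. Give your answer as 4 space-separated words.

Answer: yes no no yes

Derivation:
Stream 1: decodes cleanly. VALID
Stream 2: error at byte offset 4. INVALID
Stream 3: error at byte offset 3. INVALID
Stream 4: decodes cleanly. VALID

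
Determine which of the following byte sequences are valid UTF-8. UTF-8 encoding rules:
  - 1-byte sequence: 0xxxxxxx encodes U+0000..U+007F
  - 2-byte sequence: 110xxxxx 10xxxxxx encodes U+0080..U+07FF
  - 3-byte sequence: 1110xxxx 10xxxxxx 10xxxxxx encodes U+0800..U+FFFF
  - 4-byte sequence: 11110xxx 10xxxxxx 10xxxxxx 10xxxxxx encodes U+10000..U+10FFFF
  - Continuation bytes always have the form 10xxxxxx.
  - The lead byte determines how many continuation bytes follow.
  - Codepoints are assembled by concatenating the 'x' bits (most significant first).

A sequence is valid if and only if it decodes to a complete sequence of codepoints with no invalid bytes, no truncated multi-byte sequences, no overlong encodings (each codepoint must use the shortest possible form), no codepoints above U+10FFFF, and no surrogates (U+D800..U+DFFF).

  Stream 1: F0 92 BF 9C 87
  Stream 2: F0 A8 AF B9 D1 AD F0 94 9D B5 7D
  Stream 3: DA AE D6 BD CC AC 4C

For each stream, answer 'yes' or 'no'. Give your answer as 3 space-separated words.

Stream 1: error at byte offset 4. INVALID
Stream 2: decodes cleanly. VALID
Stream 3: decodes cleanly. VALID

Answer: no yes yes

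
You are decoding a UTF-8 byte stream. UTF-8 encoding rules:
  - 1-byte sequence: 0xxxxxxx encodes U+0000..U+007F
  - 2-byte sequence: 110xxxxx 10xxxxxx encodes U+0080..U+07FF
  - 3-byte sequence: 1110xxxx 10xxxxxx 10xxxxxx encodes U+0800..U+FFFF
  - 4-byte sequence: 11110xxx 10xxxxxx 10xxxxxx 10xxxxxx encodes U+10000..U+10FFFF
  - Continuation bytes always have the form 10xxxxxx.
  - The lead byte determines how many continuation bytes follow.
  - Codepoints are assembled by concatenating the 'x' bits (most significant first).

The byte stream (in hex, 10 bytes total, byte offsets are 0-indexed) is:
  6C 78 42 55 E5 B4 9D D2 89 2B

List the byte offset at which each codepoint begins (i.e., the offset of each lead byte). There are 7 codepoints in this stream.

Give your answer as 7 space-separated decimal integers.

Byte[0]=6C: 1-byte ASCII. cp=U+006C
Byte[1]=78: 1-byte ASCII. cp=U+0078
Byte[2]=42: 1-byte ASCII. cp=U+0042
Byte[3]=55: 1-byte ASCII. cp=U+0055
Byte[4]=E5: 3-byte lead, need 2 cont bytes. acc=0x5
Byte[5]=B4: continuation. acc=(acc<<6)|0x34=0x174
Byte[6]=9D: continuation. acc=(acc<<6)|0x1D=0x5D1D
Completed: cp=U+5D1D (starts at byte 4)
Byte[7]=D2: 2-byte lead, need 1 cont bytes. acc=0x12
Byte[8]=89: continuation. acc=(acc<<6)|0x09=0x489
Completed: cp=U+0489 (starts at byte 7)
Byte[9]=2B: 1-byte ASCII. cp=U+002B

Answer: 0 1 2 3 4 7 9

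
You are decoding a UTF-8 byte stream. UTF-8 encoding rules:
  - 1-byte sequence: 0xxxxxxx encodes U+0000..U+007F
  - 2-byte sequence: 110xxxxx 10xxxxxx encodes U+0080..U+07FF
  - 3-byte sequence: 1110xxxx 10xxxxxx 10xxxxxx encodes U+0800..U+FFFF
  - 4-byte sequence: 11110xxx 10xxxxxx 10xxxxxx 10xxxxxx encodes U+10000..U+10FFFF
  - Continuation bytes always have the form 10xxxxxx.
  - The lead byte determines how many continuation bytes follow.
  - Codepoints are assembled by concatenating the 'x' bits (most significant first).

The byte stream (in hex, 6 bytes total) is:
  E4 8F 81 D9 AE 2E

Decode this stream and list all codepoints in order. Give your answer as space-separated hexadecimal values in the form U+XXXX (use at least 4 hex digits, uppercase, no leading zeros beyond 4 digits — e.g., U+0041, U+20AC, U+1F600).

Answer: U+43C1 U+066E U+002E

Derivation:
Byte[0]=E4: 3-byte lead, need 2 cont bytes. acc=0x4
Byte[1]=8F: continuation. acc=(acc<<6)|0x0F=0x10F
Byte[2]=81: continuation. acc=(acc<<6)|0x01=0x43C1
Completed: cp=U+43C1 (starts at byte 0)
Byte[3]=D9: 2-byte lead, need 1 cont bytes. acc=0x19
Byte[4]=AE: continuation. acc=(acc<<6)|0x2E=0x66E
Completed: cp=U+066E (starts at byte 3)
Byte[5]=2E: 1-byte ASCII. cp=U+002E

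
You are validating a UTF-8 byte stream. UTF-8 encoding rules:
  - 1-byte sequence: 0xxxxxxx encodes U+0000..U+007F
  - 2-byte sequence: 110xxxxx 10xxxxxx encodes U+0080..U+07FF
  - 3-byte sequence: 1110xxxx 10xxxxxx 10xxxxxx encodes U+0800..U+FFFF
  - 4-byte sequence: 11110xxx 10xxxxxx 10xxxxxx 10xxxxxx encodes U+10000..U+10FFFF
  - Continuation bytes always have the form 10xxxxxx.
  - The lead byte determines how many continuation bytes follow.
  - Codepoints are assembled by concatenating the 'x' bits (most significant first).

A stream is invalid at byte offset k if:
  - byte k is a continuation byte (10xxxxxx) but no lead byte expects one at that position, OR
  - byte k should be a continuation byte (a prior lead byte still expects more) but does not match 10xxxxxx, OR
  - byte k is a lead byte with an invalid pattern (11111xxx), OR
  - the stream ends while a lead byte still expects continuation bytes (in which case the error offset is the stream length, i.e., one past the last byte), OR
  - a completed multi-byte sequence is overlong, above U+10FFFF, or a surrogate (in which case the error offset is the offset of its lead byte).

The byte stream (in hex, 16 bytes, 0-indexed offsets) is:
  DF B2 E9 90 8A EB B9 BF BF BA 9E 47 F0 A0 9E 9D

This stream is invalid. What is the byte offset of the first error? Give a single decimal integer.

Answer: 8

Derivation:
Byte[0]=DF: 2-byte lead, need 1 cont bytes. acc=0x1F
Byte[1]=B2: continuation. acc=(acc<<6)|0x32=0x7F2
Completed: cp=U+07F2 (starts at byte 0)
Byte[2]=E9: 3-byte lead, need 2 cont bytes. acc=0x9
Byte[3]=90: continuation. acc=(acc<<6)|0x10=0x250
Byte[4]=8A: continuation. acc=(acc<<6)|0x0A=0x940A
Completed: cp=U+940A (starts at byte 2)
Byte[5]=EB: 3-byte lead, need 2 cont bytes. acc=0xB
Byte[6]=B9: continuation. acc=(acc<<6)|0x39=0x2F9
Byte[7]=BF: continuation. acc=(acc<<6)|0x3F=0xBE7F
Completed: cp=U+BE7F (starts at byte 5)
Byte[8]=BF: INVALID lead byte (not 0xxx/110x/1110/11110)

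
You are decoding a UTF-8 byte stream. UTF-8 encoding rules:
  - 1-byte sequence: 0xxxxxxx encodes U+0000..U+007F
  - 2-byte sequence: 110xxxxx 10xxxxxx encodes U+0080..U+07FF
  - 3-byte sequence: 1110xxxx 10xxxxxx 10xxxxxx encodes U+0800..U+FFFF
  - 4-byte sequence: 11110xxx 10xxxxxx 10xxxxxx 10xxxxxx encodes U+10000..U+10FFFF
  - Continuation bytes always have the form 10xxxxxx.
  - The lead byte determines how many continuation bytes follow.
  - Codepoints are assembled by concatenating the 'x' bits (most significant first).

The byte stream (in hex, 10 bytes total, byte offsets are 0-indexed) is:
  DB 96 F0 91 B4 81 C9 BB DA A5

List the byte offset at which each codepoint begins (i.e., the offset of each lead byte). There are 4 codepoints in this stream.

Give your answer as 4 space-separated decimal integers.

Byte[0]=DB: 2-byte lead, need 1 cont bytes. acc=0x1B
Byte[1]=96: continuation. acc=(acc<<6)|0x16=0x6D6
Completed: cp=U+06D6 (starts at byte 0)
Byte[2]=F0: 4-byte lead, need 3 cont bytes. acc=0x0
Byte[3]=91: continuation. acc=(acc<<6)|0x11=0x11
Byte[4]=B4: continuation. acc=(acc<<6)|0x34=0x474
Byte[5]=81: continuation. acc=(acc<<6)|0x01=0x11D01
Completed: cp=U+11D01 (starts at byte 2)
Byte[6]=C9: 2-byte lead, need 1 cont bytes. acc=0x9
Byte[7]=BB: continuation. acc=(acc<<6)|0x3B=0x27B
Completed: cp=U+027B (starts at byte 6)
Byte[8]=DA: 2-byte lead, need 1 cont bytes. acc=0x1A
Byte[9]=A5: continuation. acc=(acc<<6)|0x25=0x6A5
Completed: cp=U+06A5 (starts at byte 8)

Answer: 0 2 6 8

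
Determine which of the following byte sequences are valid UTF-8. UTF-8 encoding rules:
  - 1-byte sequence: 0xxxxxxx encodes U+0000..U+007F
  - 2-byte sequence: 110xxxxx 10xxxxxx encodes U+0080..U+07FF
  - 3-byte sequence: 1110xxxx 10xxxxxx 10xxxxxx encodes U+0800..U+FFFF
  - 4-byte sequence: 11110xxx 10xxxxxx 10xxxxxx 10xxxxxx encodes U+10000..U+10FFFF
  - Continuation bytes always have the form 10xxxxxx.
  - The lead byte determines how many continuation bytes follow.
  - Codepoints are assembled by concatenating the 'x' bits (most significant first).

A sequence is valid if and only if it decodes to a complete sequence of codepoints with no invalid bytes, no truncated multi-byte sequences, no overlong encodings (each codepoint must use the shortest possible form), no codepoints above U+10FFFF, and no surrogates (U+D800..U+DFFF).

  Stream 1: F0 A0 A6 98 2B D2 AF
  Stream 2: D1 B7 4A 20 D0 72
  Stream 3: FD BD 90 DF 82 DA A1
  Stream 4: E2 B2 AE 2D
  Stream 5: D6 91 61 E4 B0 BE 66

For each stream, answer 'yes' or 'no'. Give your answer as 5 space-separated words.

Stream 1: decodes cleanly. VALID
Stream 2: error at byte offset 5. INVALID
Stream 3: error at byte offset 0. INVALID
Stream 4: decodes cleanly. VALID
Stream 5: decodes cleanly. VALID

Answer: yes no no yes yes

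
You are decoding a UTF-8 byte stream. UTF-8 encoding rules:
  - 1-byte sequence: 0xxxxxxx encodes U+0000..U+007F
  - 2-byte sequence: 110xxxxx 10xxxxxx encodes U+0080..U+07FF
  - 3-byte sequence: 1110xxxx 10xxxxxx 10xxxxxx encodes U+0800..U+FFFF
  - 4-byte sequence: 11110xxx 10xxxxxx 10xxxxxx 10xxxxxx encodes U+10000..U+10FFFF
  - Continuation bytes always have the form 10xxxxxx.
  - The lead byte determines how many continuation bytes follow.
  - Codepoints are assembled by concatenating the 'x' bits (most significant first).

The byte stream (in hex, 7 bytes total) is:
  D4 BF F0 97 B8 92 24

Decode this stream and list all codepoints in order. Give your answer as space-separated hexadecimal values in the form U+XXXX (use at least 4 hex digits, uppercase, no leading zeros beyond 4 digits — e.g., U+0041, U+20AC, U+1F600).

Answer: U+053F U+17E12 U+0024

Derivation:
Byte[0]=D4: 2-byte lead, need 1 cont bytes. acc=0x14
Byte[1]=BF: continuation. acc=(acc<<6)|0x3F=0x53F
Completed: cp=U+053F (starts at byte 0)
Byte[2]=F0: 4-byte lead, need 3 cont bytes. acc=0x0
Byte[3]=97: continuation. acc=(acc<<6)|0x17=0x17
Byte[4]=B8: continuation. acc=(acc<<6)|0x38=0x5F8
Byte[5]=92: continuation. acc=(acc<<6)|0x12=0x17E12
Completed: cp=U+17E12 (starts at byte 2)
Byte[6]=24: 1-byte ASCII. cp=U+0024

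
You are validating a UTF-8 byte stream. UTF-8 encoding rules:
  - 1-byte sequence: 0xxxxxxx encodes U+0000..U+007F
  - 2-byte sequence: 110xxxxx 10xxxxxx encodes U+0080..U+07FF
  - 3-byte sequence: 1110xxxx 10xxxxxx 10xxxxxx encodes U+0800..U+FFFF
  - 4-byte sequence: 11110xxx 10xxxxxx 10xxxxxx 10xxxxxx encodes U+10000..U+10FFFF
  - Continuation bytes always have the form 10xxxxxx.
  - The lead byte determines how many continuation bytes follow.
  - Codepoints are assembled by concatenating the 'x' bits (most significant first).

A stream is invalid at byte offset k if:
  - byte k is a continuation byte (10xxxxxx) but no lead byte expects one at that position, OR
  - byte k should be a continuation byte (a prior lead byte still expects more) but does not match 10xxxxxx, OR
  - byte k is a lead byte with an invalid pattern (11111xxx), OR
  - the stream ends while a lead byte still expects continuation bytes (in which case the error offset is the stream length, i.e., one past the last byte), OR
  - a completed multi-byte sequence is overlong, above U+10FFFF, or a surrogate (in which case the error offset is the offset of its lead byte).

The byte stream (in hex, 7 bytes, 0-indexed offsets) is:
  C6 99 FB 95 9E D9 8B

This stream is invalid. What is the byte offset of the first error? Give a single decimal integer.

Answer: 2

Derivation:
Byte[0]=C6: 2-byte lead, need 1 cont bytes. acc=0x6
Byte[1]=99: continuation. acc=(acc<<6)|0x19=0x199
Completed: cp=U+0199 (starts at byte 0)
Byte[2]=FB: INVALID lead byte (not 0xxx/110x/1110/11110)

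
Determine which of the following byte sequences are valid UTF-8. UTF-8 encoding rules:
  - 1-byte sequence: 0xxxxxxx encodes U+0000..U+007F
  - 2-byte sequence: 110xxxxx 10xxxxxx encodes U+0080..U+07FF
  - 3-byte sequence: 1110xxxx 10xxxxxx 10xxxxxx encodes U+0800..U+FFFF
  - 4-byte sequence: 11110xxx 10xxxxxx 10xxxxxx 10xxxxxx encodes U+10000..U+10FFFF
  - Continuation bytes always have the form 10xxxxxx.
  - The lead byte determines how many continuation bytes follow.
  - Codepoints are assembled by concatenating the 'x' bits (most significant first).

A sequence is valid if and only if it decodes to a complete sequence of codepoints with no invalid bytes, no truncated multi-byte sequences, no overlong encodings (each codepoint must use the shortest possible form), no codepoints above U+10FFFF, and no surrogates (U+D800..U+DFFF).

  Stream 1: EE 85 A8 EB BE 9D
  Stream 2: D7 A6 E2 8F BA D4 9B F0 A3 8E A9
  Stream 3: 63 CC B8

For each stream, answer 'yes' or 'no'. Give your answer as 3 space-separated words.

Stream 1: decodes cleanly. VALID
Stream 2: decodes cleanly. VALID
Stream 3: decodes cleanly. VALID

Answer: yes yes yes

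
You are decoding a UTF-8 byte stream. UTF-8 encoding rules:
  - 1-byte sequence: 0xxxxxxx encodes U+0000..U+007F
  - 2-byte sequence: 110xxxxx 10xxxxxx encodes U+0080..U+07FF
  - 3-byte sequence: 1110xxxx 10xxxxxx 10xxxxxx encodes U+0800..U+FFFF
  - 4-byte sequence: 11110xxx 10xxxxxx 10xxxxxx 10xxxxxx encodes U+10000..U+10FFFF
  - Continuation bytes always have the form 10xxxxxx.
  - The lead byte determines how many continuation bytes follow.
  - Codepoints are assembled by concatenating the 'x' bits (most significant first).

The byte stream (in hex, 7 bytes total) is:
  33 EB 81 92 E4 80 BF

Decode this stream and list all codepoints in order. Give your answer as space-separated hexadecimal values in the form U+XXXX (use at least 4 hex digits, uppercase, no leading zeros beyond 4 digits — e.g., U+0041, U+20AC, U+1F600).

Answer: U+0033 U+B052 U+403F

Derivation:
Byte[0]=33: 1-byte ASCII. cp=U+0033
Byte[1]=EB: 3-byte lead, need 2 cont bytes. acc=0xB
Byte[2]=81: continuation. acc=(acc<<6)|0x01=0x2C1
Byte[3]=92: continuation. acc=(acc<<6)|0x12=0xB052
Completed: cp=U+B052 (starts at byte 1)
Byte[4]=E4: 3-byte lead, need 2 cont bytes. acc=0x4
Byte[5]=80: continuation. acc=(acc<<6)|0x00=0x100
Byte[6]=BF: continuation. acc=(acc<<6)|0x3F=0x403F
Completed: cp=U+403F (starts at byte 4)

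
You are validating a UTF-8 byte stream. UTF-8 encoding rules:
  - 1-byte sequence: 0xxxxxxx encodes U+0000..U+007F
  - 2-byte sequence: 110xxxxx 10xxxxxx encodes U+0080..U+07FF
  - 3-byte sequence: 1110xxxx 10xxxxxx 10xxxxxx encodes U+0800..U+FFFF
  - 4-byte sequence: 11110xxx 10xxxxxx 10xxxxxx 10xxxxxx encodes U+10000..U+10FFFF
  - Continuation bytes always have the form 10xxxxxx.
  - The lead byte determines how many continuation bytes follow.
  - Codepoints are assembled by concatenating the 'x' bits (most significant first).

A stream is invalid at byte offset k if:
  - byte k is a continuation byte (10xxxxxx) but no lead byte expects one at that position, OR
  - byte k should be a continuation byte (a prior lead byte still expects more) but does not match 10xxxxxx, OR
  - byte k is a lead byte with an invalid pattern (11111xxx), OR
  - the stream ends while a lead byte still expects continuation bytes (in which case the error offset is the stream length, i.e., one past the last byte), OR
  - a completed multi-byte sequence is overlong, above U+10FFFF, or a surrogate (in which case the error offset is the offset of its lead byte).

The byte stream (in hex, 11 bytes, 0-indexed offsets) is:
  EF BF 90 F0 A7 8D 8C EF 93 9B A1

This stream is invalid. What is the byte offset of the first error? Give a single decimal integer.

Answer: 10

Derivation:
Byte[0]=EF: 3-byte lead, need 2 cont bytes. acc=0xF
Byte[1]=BF: continuation. acc=(acc<<6)|0x3F=0x3FF
Byte[2]=90: continuation. acc=(acc<<6)|0x10=0xFFD0
Completed: cp=U+FFD0 (starts at byte 0)
Byte[3]=F0: 4-byte lead, need 3 cont bytes. acc=0x0
Byte[4]=A7: continuation. acc=(acc<<6)|0x27=0x27
Byte[5]=8D: continuation. acc=(acc<<6)|0x0D=0x9CD
Byte[6]=8C: continuation. acc=(acc<<6)|0x0C=0x2734C
Completed: cp=U+2734C (starts at byte 3)
Byte[7]=EF: 3-byte lead, need 2 cont bytes. acc=0xF
Byte[8]=93: continuation. acc=(acc<<6)|0x13=0x3D3
Byte[9]=9B: continuation. acc=(acc<<6)|0x1B=0xF4DB
Completed: cp=U+F4DB (starts at byte 7)
Byte[10]=A1: INVALID lead byte (not 0xxx/110x/1110/11110)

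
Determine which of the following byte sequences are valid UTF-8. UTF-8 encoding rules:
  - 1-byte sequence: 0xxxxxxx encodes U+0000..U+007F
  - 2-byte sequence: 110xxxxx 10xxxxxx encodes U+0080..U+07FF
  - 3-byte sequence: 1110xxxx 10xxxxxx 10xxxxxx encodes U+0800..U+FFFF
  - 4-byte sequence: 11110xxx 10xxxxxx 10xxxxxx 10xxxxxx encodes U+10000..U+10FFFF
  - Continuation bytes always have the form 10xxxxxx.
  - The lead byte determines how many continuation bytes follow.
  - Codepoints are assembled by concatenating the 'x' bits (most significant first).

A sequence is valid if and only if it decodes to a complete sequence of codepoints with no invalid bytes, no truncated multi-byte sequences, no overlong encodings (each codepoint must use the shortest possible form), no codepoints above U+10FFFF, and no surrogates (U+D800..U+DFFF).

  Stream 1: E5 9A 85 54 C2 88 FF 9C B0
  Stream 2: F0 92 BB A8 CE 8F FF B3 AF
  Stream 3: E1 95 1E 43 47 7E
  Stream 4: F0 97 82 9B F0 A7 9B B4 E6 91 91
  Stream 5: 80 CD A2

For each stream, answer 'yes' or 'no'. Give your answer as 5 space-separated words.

Answer: no no no yes no

Derivation:
Stream 1: error at byte offset 6. INVALID
Stream 2: error at byte offset 6. INVALID
Stream 3: error at byte offset 2. INVALID
Stream 4: decodes cleanly. VALID
Stream 5: error at byte offset 0. INVALID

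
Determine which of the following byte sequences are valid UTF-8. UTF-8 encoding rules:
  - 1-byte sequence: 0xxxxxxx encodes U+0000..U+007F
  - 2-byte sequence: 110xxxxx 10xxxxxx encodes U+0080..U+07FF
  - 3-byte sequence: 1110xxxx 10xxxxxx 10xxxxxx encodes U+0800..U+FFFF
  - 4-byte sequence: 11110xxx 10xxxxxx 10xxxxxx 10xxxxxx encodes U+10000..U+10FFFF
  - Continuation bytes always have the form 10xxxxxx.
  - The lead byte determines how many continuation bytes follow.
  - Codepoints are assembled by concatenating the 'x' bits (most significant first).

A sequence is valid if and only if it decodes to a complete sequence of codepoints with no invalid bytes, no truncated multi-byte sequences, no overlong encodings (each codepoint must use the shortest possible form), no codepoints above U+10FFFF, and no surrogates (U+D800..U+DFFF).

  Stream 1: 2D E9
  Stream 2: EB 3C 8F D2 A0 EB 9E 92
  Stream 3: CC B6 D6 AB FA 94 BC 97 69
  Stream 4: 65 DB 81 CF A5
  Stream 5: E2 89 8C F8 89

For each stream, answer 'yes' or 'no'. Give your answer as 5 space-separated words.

Answer: no no no yes no

Derivation:
Stream 1: error at byte offset 2. INVALID
Stream 2: error at byte offset 1. INVALID
Stream 3: error at byte offset 4. INVALID
Stream 4: decodes cleanly. VALID
Stream 5: error at byte offset 3. INVALID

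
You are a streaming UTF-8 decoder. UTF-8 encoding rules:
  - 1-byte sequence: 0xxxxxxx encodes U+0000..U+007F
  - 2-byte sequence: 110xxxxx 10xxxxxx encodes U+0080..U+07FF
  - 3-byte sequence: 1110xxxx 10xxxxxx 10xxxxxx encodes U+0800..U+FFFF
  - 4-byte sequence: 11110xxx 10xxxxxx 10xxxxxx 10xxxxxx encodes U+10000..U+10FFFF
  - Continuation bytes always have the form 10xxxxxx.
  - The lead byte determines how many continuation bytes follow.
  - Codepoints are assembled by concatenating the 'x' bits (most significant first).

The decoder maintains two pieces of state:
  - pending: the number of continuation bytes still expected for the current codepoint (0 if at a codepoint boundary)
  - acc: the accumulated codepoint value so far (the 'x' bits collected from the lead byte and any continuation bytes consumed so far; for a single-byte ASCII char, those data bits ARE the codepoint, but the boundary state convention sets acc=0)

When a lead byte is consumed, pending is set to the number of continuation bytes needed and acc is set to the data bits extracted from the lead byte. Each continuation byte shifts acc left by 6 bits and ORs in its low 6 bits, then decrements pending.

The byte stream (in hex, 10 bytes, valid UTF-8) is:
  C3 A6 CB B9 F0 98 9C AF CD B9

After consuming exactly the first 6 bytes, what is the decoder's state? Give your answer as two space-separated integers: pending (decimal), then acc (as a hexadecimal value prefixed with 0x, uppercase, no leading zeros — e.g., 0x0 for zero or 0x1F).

Answer: 2 0x18

Derivation:
Byte[0]=C3: 2-byte lead. pending=1, acc=0x3
Byte[1]=A6: continuation. acc=(acc<<6)|0x26=0xE6, pending=0
Byte[2]=CB: 2-byte lead. pending=1, acc=0xB
Byte[3]=B9: continuation. acc=(acc<<6)|0x39=0x2F9, pending=0
Byte[4]=F0: 4-byte lead. pending=3, acc=0x0
Byte[5]=98: continuation. acc=(acc<<6)|0x18=0x18, pending=2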